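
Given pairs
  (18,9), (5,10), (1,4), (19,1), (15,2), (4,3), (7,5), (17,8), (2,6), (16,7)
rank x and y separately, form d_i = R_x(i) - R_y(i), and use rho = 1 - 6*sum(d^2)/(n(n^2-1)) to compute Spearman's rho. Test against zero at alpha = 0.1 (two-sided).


Step 1: Rank x and y separately (midranks; no ties here).
rank(x): 18->9, 5->4, 1->1, 19->10, 15->6, 4->3, 7->5, 17->8, 2->2, 16->7
rank(y): 9->9, 10->10, 4->4, 1->1, 2->2, 3->3, 5->5, 8->8, 6->6, 7->7
Step 2: d_i = R_x(i) - R_y(i); compute d_i^2.
  (9-9)^2=0, (4-10)^2=36, (1-4)^2=9, (10-1)^2=81, (6-2)^2=16, (3-3)^2=0, (5-5)^2=0, (8-8)^2=0, (2-6)^2=16, (7-7)^2=0
sum(d^2) = 158.
Step 3: rho = 1 - 6*158 / (10*(10^2 - 1)) = 1 - 948/990 = 0.042424.
Step 4: Under H0, t = rho * sqrt((n-2)/(1-rho^2)) = 0.1201 ~ t(8).
Step 5: Two-sided p-value from the t-distribution with 8 df = 0.907364.
Step 6: alpha = 0.1. fail to reject H0.

rho = 0.0424, p = 0.907364, fail to reject H0 at alpha = 0.1.


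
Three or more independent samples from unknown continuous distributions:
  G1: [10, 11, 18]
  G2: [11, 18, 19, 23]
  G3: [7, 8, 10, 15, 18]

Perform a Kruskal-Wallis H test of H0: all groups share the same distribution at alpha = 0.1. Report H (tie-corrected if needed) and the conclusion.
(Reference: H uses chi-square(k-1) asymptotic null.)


Step 1: Combine all N = 12 observations and assign midranks.
sorted (value, group, rank): (7,G3,1), (8,G3,2), (10,G1,3.5), (10,G3,3.5), (11,G1,5.5), (11,G2,5.5), (15,G3,7), (18,G1,9), (18,G2,9), (18,G3,9), (19,G2,11), (23,G2,12)
Step 2: Sum ranks within each group.
R_1 = 18 (n_1 = 3)
R_2 = 37.5 (n_2 = 4)
R_3 = 22.5 (n_3 = 5)
Step 3: H = 12/(N(N+1)) * sum(R_i^2/n_i) - 3(N+1)
     = 12/(12*13) * (18^2/3 + 37.5^2/4 + 22.5^2/5) - 3*13
     = 0.076923 * 560.812 - 39
     = 4.139423.
Step 4: Ties present; correction factor C = 1 - 36/(12^3 - 12) = 0.979021. Corrected H = 4.139423 / 0.979021 = 4.228125.
Step 5: Under H0, H ~ chi^2(2); p-value = 0.120746.
Step 6: alpha = 0.1. fail to reject H0.

H = 4.2281, df = 2, p = 0.120746, fail to reject H0.


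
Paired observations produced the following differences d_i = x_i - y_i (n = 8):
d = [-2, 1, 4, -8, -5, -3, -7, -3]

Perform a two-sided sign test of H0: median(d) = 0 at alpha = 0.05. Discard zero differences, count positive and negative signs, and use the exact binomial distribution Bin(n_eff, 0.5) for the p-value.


Step 1: Discard zero differences. Original n = 8; n_eff = number of nonzero differences = 8.
Nonzero differences (with sign): -2, +1, +4, -8, -5, -3, -7, -3
Step 2: Count signs: positive = 2, negative = 6.
Step 3: Under H0: P(positive) = 0.5, so the number of positives S ~ Bin(8, 0.5).
Step 4: Two-sided exact p-value = sum of Bin(8,0.5) probabilities at or below the observed probability = 0.289062.
Step 5: alpha = 0.05. fail to reject H0.

n_eff = 8, pos = 2, neg = 6, p = 0.289062, fail to reject H0.


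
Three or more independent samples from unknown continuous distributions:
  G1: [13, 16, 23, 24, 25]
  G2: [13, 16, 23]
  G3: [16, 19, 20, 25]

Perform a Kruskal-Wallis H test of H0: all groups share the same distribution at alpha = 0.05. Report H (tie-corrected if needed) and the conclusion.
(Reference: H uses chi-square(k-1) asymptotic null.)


Step 1: Combine all N = 12 observations and assign midranks.
sorted (value, group, rank): (13,G1,1.5), (13,G2,1.5), (16,G1,4), (16,G2,4), (16,G3,4), (19,G3,6), (20,G3,7), (23,G1,8.5), (23,G2,8.5), (24,G1,10), (25,G1,11.5), (25,G3,11.5)
Step 2: Sum ranks within each group.
R_1 = 35.5 (n_1 = 5)
R_2 = 14 (n_2 = 3)
R_3 = 28.5 (n_3 = 4)
Step 3: H = 12/(N(N+1)) * sum(R_i^2/n_i) - 3(N+1)
     = 12/(12*13) * (35.5^2/5 + 14^2/3 + 28.5^2/4) - 3*13
     = 0.076923 * 520.446 - 39
     = 1.034295.
Step 4: Ties present; correction factor C = 1 - 42/(12^3 - 12) = 0.975524. Corrected H = 1.034295 / 0.975524 = 1.060245.
Step 5: Under H0, H ~ chi^2(2); p-value = 0.588533.
Step 6: alpha = 0.05. fail to reject H0.

H = 1.0602, df = 2, p = 0.588533, fail to reject H0.


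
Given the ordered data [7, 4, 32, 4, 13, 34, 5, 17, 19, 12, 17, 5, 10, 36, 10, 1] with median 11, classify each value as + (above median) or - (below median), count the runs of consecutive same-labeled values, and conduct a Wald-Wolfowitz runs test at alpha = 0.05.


Step 1: Compute median = 11; label A = above, B = below.
Labels in order: BBABAABAAAABBABB  (n_A = 8, n_B = 8)
Step 2: Count runs R = 9.
Step 3: Under H0 (random ordering), E[R] = 2*n_A*n_B/(n_A+n_B) + 1 = 2*8*8/16 + 1 = 9.0000.
        Var[R] = 2*n_A*n_B*(2*n_A*n_B - n_A - n_B) / ((n_A+n_B)^2 * (n_A+n_B-1)) = 14336/3840 = 3.7333.
        SD[R] = 1.9322.
Step 4: R = E[R], so z = 0 with no continuity correction.
Step 5: Two-sided p-value via normal approximation = 2*(1 - Phi(|z|)) = 1.000000.
Step 6: alpha = 0.05. fail to reject H0.

R = 9, z = 0.0000, p = 1.000000, fail to reject H0.


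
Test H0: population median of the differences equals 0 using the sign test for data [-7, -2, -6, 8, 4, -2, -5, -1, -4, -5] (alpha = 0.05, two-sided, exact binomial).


Step 1: Discard zero differences. Original n = 10; n_eff = number of nonzero differences = 10.
Nonzero differences (with sign): -7, -2, -6, +8, +4, -2, -5, -1, -4, -5
Step 2: Count signs: positive = 2, negative = 8.
Step 3: Under H0: P(positive) = 0.5, so the number of positives S ~ Bin(10, 0.5).
Step 4: Two-sided exact p-value = sum of Bin(10,0.5) probabilities at or below the observed probability = 0.109375.
Step 5: alpha = 0.05. fail to reject H0.

n_eff = 10, pos = 2, neg = 8, p = 0.109375, fail to reject H0.


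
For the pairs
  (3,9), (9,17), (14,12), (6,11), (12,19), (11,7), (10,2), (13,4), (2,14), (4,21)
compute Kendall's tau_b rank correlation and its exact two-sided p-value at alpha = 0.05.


Step 1: Enumerate the 45 unordered pairs (i,j) with i<j and classify each by sign(x_j-x_i) * sign(y_j-y_i).
  (1,2):dx=+6,dy=+8->C; (1,3):dx=+11,dy=+3->C; (1,4):dx=+3,dy=+2->C; (1,5):dx=+9,dy=+10->C
  (1,6):dx=+8,dy=-2->D; (1,7):dx=+7,dy=-7->D; (1,8):dx=+10,dy=-5->D; (1,9):dx=-1,dy=+5->D
  (1,10):dx=+1,dy=+12->C; (2,3):dx=+5,dy=-5->D; (2,4):dx=-3,dy=-6->C; (2,5):dx=+3,dy=+2->C
  (2,6):dx=+2,dy=-10->D; (2,7):dx=+1,dy=-15->D; (2,8):dx=+4,dy=-13->D; (2,9):dx=-7,dy=-3->C
  (2,10):dx=-5,dy=+4->D; (3,4):dx=-8,dy=-1->C; (3,5):dx=-2,dy=+7->D; (3,6):dx=-3,dy=-5->C
  (3,7):dx=-4,dy=-10->C; (3,8):dx=-1,dy=-8->C; (3,9):dx=-12,dy=+2->D; (3,10):dx=-10,dy=+9->D
  (4,5):dx=+6,dy=+8->C; (4,6):dx=+5,dy=-4->D; (4,7):dx=+4,dy=-9->D; (4,8):dx=+7,dy=-7->D
  (4,9):dx=-4,dy=+3->D; (4,10):dx=-2,dy=+10->D; (5,6):dx=-1,dy=-12->C; (5,7):dx=-2,dy=-17->C
  (5,8):dx=+1,dy=-15->D; (5,9):dx=-10,dy=-5->C; (5,10):dx=-8,dy=+2->D; (6,7):dx=-1,dy=-5->C
  (6,8):dx=+2,dy=-3->D; (6,9):dx=-9,dy=+7->D; (6,10):dx=-7,dy=+14->D; (7,8):dx=+3,dy=+2->C
  (7,9):dx=-8,dy=+12->D; (7,10):dx=-6,dy=+19->D; (8,9):dx=-11,dy=+10->D; (8,10):dx=-9,dy=+17->D
  (9,10):dx=+2,dy=+7->C
Step 2: C = 19, D = 26, total pairs = 45.
Step 3: tau = (C - D)/(n(n-1)/2) = (19 - 26)/45 = -0.155556.
Step 4: Exact two-sided p-value (enumerate n! = 3628800 permutations of y under H0): p = 0.600654.
Step 5: alpha = 0.05. fail to reject H0.

tau_b = -0.1556 (C=19, D=26), p = 0.600654, fail to reject H0.


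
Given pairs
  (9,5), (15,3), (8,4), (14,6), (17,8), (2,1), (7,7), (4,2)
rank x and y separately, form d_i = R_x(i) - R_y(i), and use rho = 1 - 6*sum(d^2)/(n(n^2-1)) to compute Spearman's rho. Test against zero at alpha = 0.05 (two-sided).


Step 1: Rank x and y separately (midranks; no ties here).
rank(x): 9->5, 15->7, 8->4, 14->6, 17->8, 2->1, 7->3, 4->2
rank(y): 5->5, 3->3, 4->4, 6->6, 8->8, 1->1, 7->7, 2->2
Step 2: d_i = R_x(i) - R_y(i); compute d_i^2.
  (5-5)^2=0, (7-3)^2=16, (4-4)^2=0, (6-6)^2=0, (8-8)^2=0, (1-1)^2=0, (3-7)^2=16, (2-2)^2=0
sum(d^2) = 32.
Step 3: rho = 1 - 6*32 / (8*(8^2 - 1)) = 1 - 192/504 = 0.619048.
Step 4: Under H0, t = rho * sqrt((n-2)/(1-rho^2)) = 1.9308 ~ t(6).
Step 5: Two-sided p-value from the t-distribution with 6 df = 0.101733.
Step 6: alpha = 0.05. fail to reject H0.

rho = 0.6190, p = 0.101733, fail to reject H0 at alpha = 0.05.


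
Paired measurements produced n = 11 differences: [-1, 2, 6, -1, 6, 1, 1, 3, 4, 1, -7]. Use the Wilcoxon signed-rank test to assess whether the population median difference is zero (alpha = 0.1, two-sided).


Step 1: Drop any zero differences (none here) and take |d_i|.
|d| = [1, 2, 6, 1, 6, 1, 1, 3, 4, 1, 7]
Step 2: Midrank |d_i| (ties get averaged ranks).
ranks: |1|->3, |2|->6, |6|->9.5, |1|->3, |6|->9.5, |1|->3, |1|->3, |3|->7, |4|->8, |1|->3, |7|->11
Step 3: Attach original signs; sum ranks with positive sign and with negative sign.
W+ = 6 + 9.5 + 9.5 + 3 + 3 + 7 + 8 + 3 = 49
W- = 3 + 3 + 11 = 17
(Check: W+ + W- = 66 should equal n(n+1)/2 = 66.)
Step 4: Test statistic W = min(W+, W-) = 17.
Step 5: Ties in |d|, so use the tie-corrected normal approximation.
        E[W] = n(n+1)/4 = 11*12/4 = 33.
        Tie groups: |d|=1 (t=5), |d|=6 (t=2); sum(t^3 - t) = 126.
        Var[W] = n(n+1)(2n+1)/24 - sum(t^3-t)/48 = 3036/24 - 126/48 = 123.875.
        z = (W - E[W]) / sqrt(Var[W]) = (17 - 33) / 11.1299 = -1.4376.
        Two-sided p = 2*Phi(z) = 0.150557.
Step 6: alpha = 0.1. fail to reject H0.

W+ = 49, W- = 17, W = min = 17, p = 0.150557, fail to reject H0.


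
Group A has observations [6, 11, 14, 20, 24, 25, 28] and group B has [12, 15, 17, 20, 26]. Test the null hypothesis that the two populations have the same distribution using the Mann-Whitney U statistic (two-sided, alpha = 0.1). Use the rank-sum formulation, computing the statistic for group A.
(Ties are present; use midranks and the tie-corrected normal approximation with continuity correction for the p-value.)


Step 1: Combine and sort all 12 observations; assign midranks.
sorted (value, group): (6,X), (11,X), (12,Y), (14,X), (15,Y), (17,Y), (20,X), (20,Y), (24,X), (25,X), (26,Y), (28,X)
ranks: 6->1, 11->2, 12->3, 14->4, 15->5, 17->6, 20->7.5, 20->7.5, 24->9, 25->10, 26->11, 28->12
Step 2: Rank sum for X: R1 = 1 + 2 + 4 + 7.5 + 9 + 10 + 12 = 45.5.
Step 3: U_X = R1 - n1(n1+1)/2 = 45.5 - 7*8/2 = 45.5 - 28 = 17.5.
       U_Y = n1*n2 - U_X = 35 - 17.5 = 17.5.
Step 4: Ties are present, so use the tie-corrected normal approximation (with continuity correction) for the p-value.
Step 5: p-value = 1.000000; compare to alpha = 0.1. fail to reject H0.

U_X = 17.5, p = 1.000000, fail to reject H0 at alpha = 0.1.


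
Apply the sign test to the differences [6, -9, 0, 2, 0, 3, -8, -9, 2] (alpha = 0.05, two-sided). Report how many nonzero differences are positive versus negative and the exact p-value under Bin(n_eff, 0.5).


Step 1: Discard zero differences. Original n = 9; n_eff = number of nonzero differences = 7.
Nonzero differences (with sign): +6, -9, +2, +3, -8, -9, +2
Step 2: Count signs: positive = 4, negative = 3.
Step 3: Under H0: P(positive) = 0.5, so the number of positives S ~ Bin(7, 0.5).
Step 4: Two-sided exact p-value = sum of Bin(7,0.5) probabilities at or below the observed probability = 1.000000.
Step 5: alpha = 0.05. fail to reject H0.

n_eff = 7, pos = 4, neg = 3, p = 1.000000, fail to reject H0.


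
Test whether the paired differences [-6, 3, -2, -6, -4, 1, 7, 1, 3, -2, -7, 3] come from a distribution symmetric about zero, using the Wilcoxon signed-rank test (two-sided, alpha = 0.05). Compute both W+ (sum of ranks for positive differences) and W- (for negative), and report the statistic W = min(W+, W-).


Step 1: Drop any zero differences (none here) and take |d_i|.
|d| = [6, 3, 2, 6, 4, 1, 7, 1, 3, 2, 7, 3]
Step 2: Midrank |d_i| (ties get averaged ranks).
ranks: |6|->9.5, |3|->6, |2|->3.5, |6|->9.5, |4|->8, |1|->1.5, |7|->11.5, |1|->1.5, |3|->6, |2|->3.5, |7|->11.5, |3|->6
Step 3: Attach original signs; sum ranks with positive sign and with negative sign.
W+ = 6 + 1.5 + 11.5 + 1.5 + 6 + 6 = 32.5
W- = 9.5 + 3.5 + 9.5 + 8 + 3.5 + 11.5 = 45.5
(Check: W+ + W- = 78 should equal n(n+1)/2 = 78.)
Step 4: Test statistic W = min(W+, W-) = 32.5.
Step 5: Ties in |d|, so use the tie-corrected normal approximation.
        E[W] = n(n+1)/4 = 12*13/4 = 39.
        Tie groups: |d|=1 (t=2), |d|=2 (t=2), |d|=3 (t=3), |d|=6 (t=2), |d|=7 (t=2); sum(t^3 - t) = 48.
        Var[W] = n(n+1)(2n+1)/24 - sum(t^3-t)/48 = 3900/24 - 48/48 = 161.5.
        z = (W - E[W]) / sqrt(Var[W]) = (32.5 - 39) / 12.7083 = -0.5115.
        Two-sided p = 2*Phi(z) = 0.609016.
Step 6: alpha = 0.05. fail to reject H0.

W+ = 32.5, W- = 45.5, W = min = 32.5, p = 0.609016, fail to reject H0.


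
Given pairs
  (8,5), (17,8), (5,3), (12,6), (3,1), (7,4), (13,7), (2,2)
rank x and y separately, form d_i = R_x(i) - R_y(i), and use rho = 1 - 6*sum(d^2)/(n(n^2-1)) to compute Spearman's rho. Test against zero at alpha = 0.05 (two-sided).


Step 1: Rank x and y separately (midranks; no ties here).
rank(x): 8->5, 17->8, 5->3, 12->6, 3->2, 7->4, 13->7, 2->1
rank(y): 5->5, 8->8, 3->3, 6->6, 1->1, 4->4, 7->7, 2->2
Step 2: d_i = R_x(i) - R_y(i); compute d_i^2.
  (5-5)^2=0, (8-8)^2=0, (3-3)^2=0, (6-6)^2=0, (2-1)^2=1, (4-4)^2=0, (7-7)^2=0, (1-2)^2=1
sum(d^2) = 2.
Step 3: rho = 1 - 6*2 / (8*(8^2 - 1)) = 1 - 12/504 = 0.976190.
Step 4: Under H0, t = rho * sqrt((n-2)/(1-rho^2)) = 11.0235 ~ t(6).
Step 5: Two-sided p-value from the t-distribution with 6 df = 0.000033.
Step 6: alpha = 0.05. reject H0.

rho = 0.9762, p = 0.000033, reject H0 at alpha = 0.05.


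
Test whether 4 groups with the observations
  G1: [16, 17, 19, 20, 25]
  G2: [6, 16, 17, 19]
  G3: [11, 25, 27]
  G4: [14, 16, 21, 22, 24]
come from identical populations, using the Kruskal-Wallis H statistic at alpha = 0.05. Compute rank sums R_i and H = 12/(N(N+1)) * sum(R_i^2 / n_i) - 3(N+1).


Step 1: Combine all N = 17 observations and assign midranks.
sorted (value, group, rank): (6,G2,1), (11,G3,2), (14,G4,3), (16,G1,5), (16,G2,5), (16,G4,5), (17,G1,7.5), (17,G2,7.5), (19,G1,9.5), (19,G2,9.5), (20,G1,11), (21,G4,12), (22,G4,13), (24,G4,14), (25,G1,15.5), (25,G3,15.5), (27,G3,17)
Step 2: Sum ranks within each group.
R_1 = 48.5 (n_1 = 5)
R_2 = 23 (n_2 = 4)
R_3 = 34.5 (n_3 = 3)
R_4 = 47 (n_4 = 5)
Step 3: H = 12/(N(N+1)) * sum(R_i^2/n_i) - 3(N+1)
     = 12/(17*18) * (48.5^2/5 + 23^2/4 + 34.5^2/3 + 47^2/5) - 3*18
     = 0.039216 * 1441.25 - 54
     = 2.519608.
Step 4: Ties present; correction factor C = 1 - 42/(17^3 - 17) = 0.991422. Corrected H = 2.519608 / 0.991422 = 2.541409.
Step 5: Under H0, H ~ chi^2(3); p-value = 0.467854.
Step 6: alpha = 0.05. fail to reject H0.

H = 2.5414, df = 3, p = 0.467854, fail to reject H0.


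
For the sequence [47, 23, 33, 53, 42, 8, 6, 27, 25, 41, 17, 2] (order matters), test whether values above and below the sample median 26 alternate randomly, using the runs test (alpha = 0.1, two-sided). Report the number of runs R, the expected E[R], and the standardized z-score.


Step 1: Compute median = 26; label A = above, B = below.
Labels in order: ABAAABBABABB  (n_A = 6, n_B = 6)
Step 2: Count runs R = 8.
Step 3: Under H0 (random ordering), E[R] = 2*n_A*n_B/(n_A+n_B) + 1 = 2*6*6/12 + 1 = 7.0000.
        Var[R] = 2*n_A*n_B*(2*n_A*n_B - n_A - n_B) / ((n_A+n_B)^2 * (n_A+n_B-1)) = 4320/1584 = 2.7273.
        SD[R] = 1.6514.
Step 4: Continuity-corrected z = (R - 0.5 - E[R]) / SD[R] = (8 - 0.5 - 7.0000) / 1.6514 = 0.3028.
Step 5: Two-sided p-value via normal approximation = 2*(1 - Phi(|z|)) = 0.762069.
Step 6: alpha = 0.1. fail to reject H0.

R = 8, z = 0.3028, p = 0.762069, fail to reject H0.


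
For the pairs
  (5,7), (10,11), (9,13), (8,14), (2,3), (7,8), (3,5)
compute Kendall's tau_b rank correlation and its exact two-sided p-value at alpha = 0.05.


Step 1: Enumerate the 21 unordered pairs (i,j) with i<j and classify each by sign(x_j-x_i) * sign(y_j-y_i).
  (1,2):dx=+5,dy=+4->C; (1,3):dx=+4,dy=+6->C; (1,4):dx=+3,dy=+7->C; (1,5):dx=-3,dy=-4->C
  (1,6):dx=+2,dy=+1->C; (1,7):dx=-2,dy=-2->C; (2,3):dx=-1,dy=+2->D; (2,4):dx=-2,dy=+3->D
  (2,5):dx=-8,dy=-8->C; (2,6):dx=-3,dy=-3->C; (2,7):dx=-7,dy=-6->C; (3,4):dx=-1,dy=+1->D
  (3,5):dx=-7,dy=-10->C; (3,6):dx=-2,dy=-5->C; (3,7):dx=-6,dy=-8->C; (4,5):dx=-6,dy=-11->C
  (4,6):dx=-1,dy=-6->C; (4,7):dx=-5,dy=-9->C; (5,6):dx=+5,dy=+5->C; (5,7):dx=+1,dy=+2->C
  (6,7):dx=-4,dy=-3->C
Step 2: C = 18, D = 3, total pairs = 21.
Step 3: tau = (C - D)/(n(n-1)/2) = (18 - 3)/21 = 0.714286.
Step 4: Exact two-sided p-value (enumerate n! = 5040 permutations of y under H0): p = 0.030159.
Step 5: alpha = 0.05. reject H0.

tau_b = 0.7143 (C=18, D=3), p = 0.030159, reject H0.


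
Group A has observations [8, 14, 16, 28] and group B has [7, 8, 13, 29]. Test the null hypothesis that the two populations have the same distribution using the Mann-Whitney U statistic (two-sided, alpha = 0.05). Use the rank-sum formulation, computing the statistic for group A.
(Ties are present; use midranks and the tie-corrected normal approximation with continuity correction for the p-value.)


Step 1: Combine and sort all 8 observations; assign midranks.
sorted (value, group): (7,Y), (8,X), (8,Y), (13,Y), (14,X), (16,X), (28,X), (29,Y)
ranks: 7->1, 8->2.5, 8->2.5, 13->4, 14->5, 16->6, 28->7, 29->8
Step 2: Rank sum for X: R1 = 2.5 + 5 + 6 + 7 = 20.5.
Step 3: U_X = R1 - n1(n1+1)/2 = 20.5 - 4*5/2 = 20.5 - 10 = 10.5.
       U_Y = n1*n2 - U_X = 16 - 10.5 = 5.5.
Step 4: Ties are present, so use the tie-corrected normal approximation (with continuity correction) for the p-value.
Step 5: p-value = 0.561363; compare to alpha = 0.05. fail to reject H0.

U_X = 10.5, p = 0.561363, fail to reject H0 at alpha = 0.05.


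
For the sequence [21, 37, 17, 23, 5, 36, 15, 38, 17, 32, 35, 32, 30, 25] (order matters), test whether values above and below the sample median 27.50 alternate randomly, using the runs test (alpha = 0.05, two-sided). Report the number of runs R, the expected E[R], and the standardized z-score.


Step 1: Compute median = 27.50; label A = above, B = below.
Labels in order: BABBBABABAAAAB  (n_A = 7, n_B = 7)
Step 2: Count runs R = 9.
Step 3: Under H0 (random ordering), E[R] = 2*n_A*n_B/(n_A+n_B) + 1 = 2*7*7/14 + 1 = 8.0000.
        Var[R] = 2*n_A*n_B*(2*n_A*n_B - n_A - n_B) / ((n_A+n_B)^2 * (n_A+n_B-1)) = 8232/2548 = 3.2308.
        SD[R] = 1.7974.
Step 4: Continuity-corrected z = (R - 0.5 - E[R]) / SD[R] = (9 - 0.5 - 8.0000) / 1.7974 = 0.2782.
Step 5: Two-sided p-value via normal approximation = 2*(1 - Phi(|z|)) = 0.780879.
Step 6: alpha = 0.05. fail to reject H0.

R = 9, z = 0.2782, p = 0.780879, fail to reject H0.


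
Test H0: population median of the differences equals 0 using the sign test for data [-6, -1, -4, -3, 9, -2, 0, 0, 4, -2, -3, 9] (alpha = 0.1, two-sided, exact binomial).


Step 1: Discard zero differences. Original n = 12; n_eff = number of nonzero differences = 10.
Nonzero differences (with sign): -6, -1, -4, -3, +9, -2, +4, -2, -3, +9
Step 2: Count signs: positive = 3, negative = 7.
Step 3: Under H0: P(positive) = 0.5, so the number of positives S ~ Bin(10, 0.5).
Step 4: Two-sided exact p-value = sum of Bin(10,0.5) probabilities at or below the observed probability = 0.343750.
Step 5: alpha = 0.1. fail to reject H0.

n_eff = 10, pos = 3, neg = 7, p = 0.343750, fail to reject H0.


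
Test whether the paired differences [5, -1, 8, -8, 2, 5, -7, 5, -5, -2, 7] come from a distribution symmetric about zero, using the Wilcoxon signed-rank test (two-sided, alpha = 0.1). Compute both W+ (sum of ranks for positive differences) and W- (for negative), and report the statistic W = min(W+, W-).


Step 1: Drop any zero differences (none here) and take |d_i|.
|d| = [5, 1, 8, 8, 2, 5, 7, 5, 5, 2, 7]
Step 2: Midrank |d_i| (ties get averaged ranks).
ranks: |5|->5.5, |1|->1, |8|->10.5, |8|->10.5, |2|->2.5, |5|->5.5, |7|->8.5, |5|->5.5, |5|->5.5, |2|->2.5, |7|->8.5
Step 3: Attach original signs; sum ranks with positive sign and with negative sign.
W+ = 5.5 + 10.5 + 2.5 + 5.5 + 5.5 + 8.5 = 38
W- = 1 + 10.5 + 8.5 + 5.5 + 2.5 = 28
(Check: W+ + W- = 66 should equal n(n+1)/2 = 66.)
Step 4: Test statistic W = min(W+, W-) = 28.
Step 5: Ties in |d|, so use the tie-corrected normal approximation.
        E[W] = n(n+1)/4 = 11*12/4 = 33.
        Tie groups: |d|=2 (t=2), |d|=5 (t=4), |d|=7 (t=2), |d|=8 (t=2); sum(t^3 - t) = 78.
        Var[W] = n(n+1)(2n+1)/24 - sum(t^3-t)/48 = 3036/24 - 78/48 = 124.875.
        z = (W - E[W]) / sqrt(Var[W]) = (28 - 33) / 11.1747 = -0.4474.
        Two-sided p = 2*Phi(z) = 0.654559.
Step 6: alpha = 0.1. fail to reject H0.

W+ = 38, W- = 28, W = min = 28, p = 0.654559, fail to reject H0.


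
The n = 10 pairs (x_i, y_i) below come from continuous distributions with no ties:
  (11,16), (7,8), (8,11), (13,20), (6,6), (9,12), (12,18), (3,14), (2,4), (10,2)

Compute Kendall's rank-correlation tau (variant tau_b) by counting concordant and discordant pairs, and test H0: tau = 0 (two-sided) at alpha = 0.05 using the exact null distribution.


Step 1: Enumerate the 45 unordered pairs (i,j) with i<j and classify each by sign(x_j-x_i) * sign(y_j-y_i).
  (1,2):dx=-4,dy=-8->C; (1,3):dx=-3,dy=-5->C; (1,4):dx=+2,dy=+4->C; (1,5):dx=-5,dy=-10->C
  (1,6):dx=-2,dy=-4->C; (1,7):dx=+1,dy=+2->C; (1,8):dx=-8,dy=-2->C; (1,9):dx=-9,dy=-12->C
  (1,10):dx=-1,dy=-14->C; (2,3):dx=+1,dy=+3->C; (2,4):dx=+6,dy=+12->C; (2,5):dx=-1,dy=-2->C
  (2,6):dx=+2,dy=+4->C; (2,7):dx=+5,dy=+10->C; (2,8):dx=-4,dy=+6->D; (2,9):dx=-5,dy=-4->C
  (2,10):dx=+3,dy=-6->D; (3,4):dx=+5,dy=+9->C; (3,5):dx=-2,dy=-5->C; (3,6):dx=+1,dy=+1->C
  (3,7):dx=+4,dy=+7->C; (3,8):dx=-5,dy=+3->D; (3,9):dx=-6,dy=-7->C; (3,10):dx=+2,dy=-9->D
  (4,5):dx=-7,dy=-14->C; (4,6):dx=-4,dy=-8->C; (4,7):dx=-1,dy=-2->C; (4,8):dx=-10,dy=-6->C
  (4,9):dx=-11,dy=-16->C; (4,10):dx=-3,dy=-18->C; (5,6):dx=+3,dy=+6->C; (5,7):dx=+6,dy=+12->C
  (5,8):dx=-3,dy=+8->D; (5,9):dx=-4,dy=-2->C; (5,10):dx=+4,dy=-4->D; (6,7):dx=+3,dy=+6->C
  (6,8):dx=-6,dy=+2->D; (6,9):dx=-7,dy=-8->C; (6,10):dx=+1,dy=-10->D; (7,8):dx=-9,dy=-4->C
  (7,9):dx=-10,dy=-14->C; (7,10):dx=-2,dy=-16->C; (8,9):dx=-1,dy=-10->C; (8,10):dx=+7,dy=-12->D
  (9,10):dx=+8,dy=-2->D
Step 2: C = 35, D = 10, total pairs = 45.
Step 3: tau = (C - D)/(n(n-1)/2) = (35 - 10)/45 = 0.555556.
Step 4: Exact two-sided p-value (enumerate n! = 3628800 permutations of y under H0): p = 0.028609.
Step 5: alpha = 0.05. reject H0.

tau_b = 0.5556 (C=35, D=10), p = 0.028609, reject H0.


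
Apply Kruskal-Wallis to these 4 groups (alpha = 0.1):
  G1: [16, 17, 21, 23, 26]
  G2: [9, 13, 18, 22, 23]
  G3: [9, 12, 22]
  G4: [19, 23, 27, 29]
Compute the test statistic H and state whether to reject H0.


Step 1: Combine all N = 17 observations and assign midranks.
sorted (value, group, rank): (9,G2,1.5), (9,G3,1.5), (12,G3,3), (13,G2,4), (16,G1,5), (17,G1,6), (18,G2,7), (19,G4,8), (21,G1,9), (22,G2,10.5), (22,G3,10.5), (23,G1,13), (23,G2,13), (23,G4,13), (26,G1,15), (27,G4,16), (29,G4,17)
Step 2: Sum ranks within each group.
R_1 = 48 (n_1 = 5)
R_2 = 36 (n_2 = 5)
R_3 = 15 (n_3 = 3)
R_4 = 54 (n_4 = 4)
Step 3: H = 12/(N(N+1)) * sum(R_i^2/n_i) - 3(N+1)
     = 12/(17*18) * (48^2/5 + 36^2/5 + 15^2/3 + 54^2/4) - 3*18
     = 0.039216 * 1524 - 54
     = 5.764706.
Step 4: Ties present; correction factor C = 1 - 36/(17^3 - 17) = 0.992647. Corrected H = 5.764706 / 0.992647 = 5.807407.
Step 5: Under H0, H ~ chi^2(3); p-value = 0.121366.
Step 6: alpha = 0.1. fail to reject H0.

H = 5.8074, df = 3, p = 0.121366, fail to reject H0.


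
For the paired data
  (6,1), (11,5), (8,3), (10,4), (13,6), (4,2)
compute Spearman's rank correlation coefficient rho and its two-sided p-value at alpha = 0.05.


Step 1: Rank x and y separately (midranks; no ties here).
rank(x): 6->2, 11->5, 8->3, 10->4, 13->6, 4->1
rank(y): 1->1, 5->5, 3->3, 4->4, 6->6, 2->2
Step 2: d_i = R_x(i) - R_y(i); compute d_i^2.
  (2-1)^2=1, (5-5)^2=0, (3-3)^2=0, (4-4)^2=0, (6-6)^2=0, (1-2)^2=1
sum(d^2) = 2.
Step 3: rho = 1 - 6*2 / (6*(6^2 - 1)) = 1 - 12/210 = 0.942857.
Step 4: Under H0, t = rho * sqrt((n-2)/(1-rho^2)) = 5.6595 ~ t(4).
Step 5: Two-sided p-value from the t-distribution with 4 df = 0.004805.
Step 6: alpha = 0.05. reject H0.

rho = 0.9429, p = 0.004805, reject H0 at alpha = 0.05.


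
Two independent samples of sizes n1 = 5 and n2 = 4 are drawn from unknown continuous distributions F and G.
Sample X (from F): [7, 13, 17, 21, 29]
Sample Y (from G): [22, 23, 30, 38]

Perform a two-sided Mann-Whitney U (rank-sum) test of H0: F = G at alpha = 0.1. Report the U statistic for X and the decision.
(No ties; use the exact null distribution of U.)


Step 1: Combine and sort all 9 observations; assign midranks.
sorted (value, group): (7,X), (13,X), (17,X), (21,X), (22,Y), (23,Y), (29,X), (30,Y), (38,Y)
ranks: 7->1, 13->2, 17->3, 21->4, 22->5, 23->6, 29->7, 30->8, 38->9
Step 2: Rank sum for X: R1 = 1 + 2 + 3 + 4 + 7 = 17.
Step 3: U_X = R1 - n1(n1+1)/2 = 17 - 5*6/2 = 17 - 15 = 2.
       U_Y = n1*n2 - U_X = 20 - 2 = 18.
Step 4: No ties, so the exact null distribution of U (based on enumerating the C(9,5) = 126 equally likely rank assignments) gives the two-sided p-value.
Step 5: p-value = 0.063492; compare to alpha = 0.1. reject H0.

U_X = 2, p = 0.063492, reject H0 at alpha = 0.1.


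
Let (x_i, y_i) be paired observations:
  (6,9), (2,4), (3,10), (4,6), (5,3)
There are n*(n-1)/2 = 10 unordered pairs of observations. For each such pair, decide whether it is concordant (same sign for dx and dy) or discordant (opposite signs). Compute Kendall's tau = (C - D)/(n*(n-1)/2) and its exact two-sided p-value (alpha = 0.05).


Step 1: Enumerate the 10 unordered pairs (i,j) with i<j and classify each by sign(x_j-x_i) * sign(y_j-y_i).
  (1,2):dx=-4,dy=-5->C; (1,3):dx=-3,dy=+1->D; (1,4):dx=-2,dy=-3->C; (1,5):dx=-1,dy=-6->C
  (2,3):dx=+1,dy=+6->C; (2,4):dx=+2,dy=+2->C; (2,5):dx=+3,dy=-1->D; (3,4):dx=+1,dy=-4->D
  (3,5):dx=+2,dy=-7->D; (4,5):dx=+1,dy=-3->D
Step 2: C = 5, D = 5, total pairs = 10.
Step 3: tau = (C - D)/(n(n-1)/2) = (5 - 5)/10 = 0.000000.
Step 4: Exact two-sided p-value (enumerate n! = 120 permutations of y under H0): p = 1.000000.
Step 5: alpha = 0.05. fail to reject H0.

tau_b = 0.0000 (C=5, D=5), p = 1.000000, fail to reject H0.


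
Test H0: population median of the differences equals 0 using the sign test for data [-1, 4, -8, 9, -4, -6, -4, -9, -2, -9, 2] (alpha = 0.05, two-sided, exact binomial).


Step 1: Discard zero differences. Original n = 11; n_eff = number of nonzero differences = 11.
Nonzero differences (with sign): -1, +4, -8, +9, -4, -6, -4, -9, -2, -9, +2
Step 2: Count signs: positive = 3, negative = 8.
Step 3: Under H0: P(positive) = 0.5, so the number of positives S ~ Bin(11, 0.5).
Step 4: Two-sided exact p-value = sum of Bin(11,0.5) probabilities at or below the observed probability = 0.226562.
Step 5: alpha = 0.05. fail to reject H0.

n_eff = 11, pos = 3, neg = 8, p = 0.226562, fail to reject H0.


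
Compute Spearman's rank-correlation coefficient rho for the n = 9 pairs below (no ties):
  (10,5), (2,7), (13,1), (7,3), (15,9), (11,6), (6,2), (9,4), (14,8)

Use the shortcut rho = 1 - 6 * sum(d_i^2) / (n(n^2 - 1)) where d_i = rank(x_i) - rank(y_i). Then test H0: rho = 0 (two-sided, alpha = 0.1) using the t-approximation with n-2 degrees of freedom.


Step 1: Rank x and y separately (midranks; no ties here).
rank(x): 10->5, 2->1, 13->7, 7->3, 15->9, 11->6, 6->2, 9->4, 14->8
rank(y): 5->5, 7->7, 1->1, 3->3, 9->9, 6->6, 2->2, 4->4, 8->8
Step 2: d_i = R_x(i) - R_y(i); compute d_i^2.
  (5-5)^2=0, (1-7)^2=36, (7-1)^2=36, (3-3)^2=0, (9-9)^2=0, (6-6)^2=0, (2-2)^2=0, (4-4)^2=0, (8-8)^2=0
sum(d^2) = 72.
Step 3: rho = 1 - 6*72 / (9*(9^2 - 1)) = 1 - 432/720 = 0.400000.
Step 4: Under H0, t = rho * sqrt((n-2)/(1-rho^2)) = 1.1547 ~ t(7).
Step 5: Two-sided p-value from the t-distribution with 7 df = 0.286105.
Step 6: alpha = 0.1. fail to reject H0.

rho = 0.4000, p = 0.286105, fail to reject H0 at alpha = 0.1.


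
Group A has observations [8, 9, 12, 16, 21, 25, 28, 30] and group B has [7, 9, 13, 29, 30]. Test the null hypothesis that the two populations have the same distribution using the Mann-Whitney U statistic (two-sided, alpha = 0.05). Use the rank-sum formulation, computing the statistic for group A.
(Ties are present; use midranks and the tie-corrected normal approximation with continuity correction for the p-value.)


Step 1: Combine and sort all 13 observations; assign midranks.
sorted (value, group): (7,Y), (8,X), (9,X), (9,Y), (12,X), (13,Y), (16,X), (21,X), (25,X), (28,X), (29,Y), (30,X), (30,Y)
ranks: 7->1, 8->2, 9->3.5, 9->3.5, 12->5, 13->6, 16->7, 21->8, 25->9, 28->10, 29->11, 30->12.5, 30->12.5
Step 2: Rank sum for X: R1 = 2 + 3.5 + 5 + 7 + 8 + 9 + 10 + 12.5 = 57.
Step 3: U_X = R1 - n1(n1+1)/2 = 57 - 8*9/2 = 57 - 36 = 21.
       U_Y = n1*n2 - U_X = 40 - 21 = 19.
Step 4: Ties are present, so use the tie-corrected normal approximation (with continuity correction) for the p-value.
Step 5: p-value = 0.941492; compare to alpha = 0.05. fail to reject H0.

U_X = 21, p = 0.941492, fail to reject H0 at alpha = 0.05.


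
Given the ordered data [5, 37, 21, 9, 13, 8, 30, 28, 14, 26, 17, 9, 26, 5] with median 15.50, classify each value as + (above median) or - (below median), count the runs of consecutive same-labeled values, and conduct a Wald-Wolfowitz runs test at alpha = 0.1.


Step 1: Compute median = 15.50; label A = above, B = below.
Labels in order: BAABBBAABAABAB  (n_A = 7, n_B = 7)
Step 2: Count runs R = 9.
Step 3: Under H0 (random ordering), E[R] = 2*n_A*n_B/(n_A+n_B) + 1 = 2*7*7/14 + 1 = 8.0000.
        Var[R] = 2*n_A*n_B*(2*n_A*n_B - n_A - n_B) / ((n_A+n_B)^2 * (n_A+n_B-1)) = 8232/2548 = 3.2308.
        SD[R] = 1.7974.
Step 4: Continuity-corrected z = (R - 0.5 - E[R]) / SD[R] = (9 - 0.5 - 8.0000) / 1.7974 = 0.2782.
Step 5: Two-sided p-value via normal approximation = 2*(1 - Phi(|z|)) = 0.780879.
Step 6: alpha = 0.1. fail to reject H0.

R = 9, z = 0.2782, p = 0.780879, fail to reject H0.


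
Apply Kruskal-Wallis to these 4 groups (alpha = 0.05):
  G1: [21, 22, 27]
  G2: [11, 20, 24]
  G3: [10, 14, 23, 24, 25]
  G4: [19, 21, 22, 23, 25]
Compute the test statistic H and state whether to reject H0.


Step 1: Combine all N = 16 observations and assign midranks.
sorted (value, group, rank): (10,G3,1), (11,G2,2), (14,G3,3), (19,G4,4), (20,G2,5), (21,G1,6.5), (21,G4,6.5), (22,G1,8.5), (22,G4,8.5), (23,G3,10.5), (23,G4,10.5), (24,G2,12.5), (24,G3,12.5), (25,G3,14.5), (25,G4,14.5), (27,G1,16)
Step 2: Sum ranks within each group.
R_1 = 31 (n_1 = 3)
R_2 = 19.5 (n_2 = 3)
R_3 = 41.5 (n_3 = 5)
R_4 = 44 (n_4 = 5)
Step 3: H = 12/(N(N+1)) * sum(R_i^2/n_i) - 3(N+1)
     = 12/(16*17) * (31^2/3 + 19.5^2/3 + 41.5^2/5 + 44^2/5) - 3*17
     = 0.044118 * 1178.73 - 51
     = 1.002941.
Step 4: Ties present; correction factor C = 1 - 30/(16^3 - 16) = 0.992647. Corrected H = 1.002941 / 0.992647 = 1.010370.
Step 5: Under H0, H ~ chi^2(3); p-value = 0.798743.
Step 6: alpha = 0.05. fail to reject H0.

H = 1.0104, df = 3, p = 0.798743, fail to reject H0.


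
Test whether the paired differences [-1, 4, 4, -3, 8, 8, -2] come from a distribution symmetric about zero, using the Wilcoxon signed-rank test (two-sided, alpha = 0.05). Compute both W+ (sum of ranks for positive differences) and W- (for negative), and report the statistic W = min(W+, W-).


Step 1: Drop any zero differences (none here) and take |d_i|.
|d| = [1, 4, 4, 3, 8, 8, 2]
Step 2: Midrank |d_i| (ties get averaged ranks).
ranks: |1|->1, |4|->4.5, |4|->4.5, |3|->3, |8|->6.5, |8|->6.5, |2|->2
Step 3: Attach original signs; sum ranks with positive sign and with negative sign.
W+ = 4.5 + 4.5 + 6.5 + 6.5 = 22
W- = 1 + 3 + 2 = 6
(Check: W+ + W- = 28 should equal n(n+1)/2 = 28.)
Step 4: Test statistic W = min(W+, W-) = 6.
Step 5: Ties in |d|, so use the tie-corrected normal approximation.
        E[W] = n(n+1)/4 = 7*8/4 = 14.
        Tie groups: |d|=4 (t=2), |d|=8 (t=2); sum(t^3 - t) = 12.
        Var[W] = n(n+1)(2n+1)/24 - sum(t^3-t)/48 = 840/24 - 12/48 = 34.75.
        z = (W - E[W]) / sqrt(Var[W]) = (6 - 14) / 5.8949 = -1.3571.
        Two-sided p = 2*Phi(z) = 0.174749.
Step 6: alpha = 0.05. fail to reject H0.

W+ = 22, W- = 6, W = min = 6, p = 0.174749, fail to reject H0.


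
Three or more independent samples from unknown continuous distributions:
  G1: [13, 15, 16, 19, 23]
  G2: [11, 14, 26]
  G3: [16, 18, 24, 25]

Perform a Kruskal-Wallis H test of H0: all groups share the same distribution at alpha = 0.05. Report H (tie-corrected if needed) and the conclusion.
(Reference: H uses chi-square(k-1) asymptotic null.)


Step 1: Combine all N = 12 observations and assign midranks.
sorted (value, group, rank): (11,G2,1), (13,G1,2), (14,G2,3), (15,G1,4), (16,G1,5.5), (16,G3,5.5), (18,G3,7), (19,G1,8), (23,G1,9), (24,G3,10), (25,G3,11), (26,G2,12)
Step 2: Sum ranks within each group.
R_1 = 28.5 (n_1 = 5)
R_2 = 16 (n_2 = 3)
R_3 = 33.5 (n_3 = 4)
Step 3: H = 12/(N(N+1)) * sum(R_i^2/n_i) - 3(N+1)
     = 12/(12*13) * (28.5^2/5 + 16^2/3 + 33.5^2/4) - 3*13
     = 0.076923 * 528.346 - 39
     = 1.641987.
Step 4: Ties present; correction factor C = 1 - 6/(12^3 - 12) = 0.996503. Corrected H = 1.641987 / 0.996503 = 1.647749.
Step 5: Under H0, H ~ chi^2(2); p-value = 0.438729.
Step 6: alpha = 0.05. fail to reject H0.

H = 1.6477, df = 2, p = 0.438729, fail to reject H0.


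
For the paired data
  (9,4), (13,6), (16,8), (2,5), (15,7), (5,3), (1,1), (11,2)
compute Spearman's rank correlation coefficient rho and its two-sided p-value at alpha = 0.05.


Step 1: Rank x and y separately (midranks; no ties here).
rank(x): 9->4, 13->6, 16->8, 2->2, 15->7, 5->3, 1->1, 11->5
rank(y): 4->4, 6->6, 8->8, 5->5, 7->7, 3->3, 1->1, 2->2
Step 2: d_i = R_x(i) - R_y(i); compute d_i^2.
  (4-4)^2=0, (6-6)^2=0, (8-8)^2=0, (2-5)^2=9, (7-7)^2=0, (3-3)^2=0, (1-1)^2=0, (5-2)^2=9
sum(d^2) = 18.
Step 3: rho = 1 - 6*18 / (8*(8^2 - 1)) = 1 - 108/504 = 0.785714.
Step 4: Under H0, t = rho * sqrt((n-2)/(1-rho^2)) = 3.1113 ~ t(6).
Step 5: Two-sided p-value from the t-distribution with 6 df = 0.020815.
Step 6: alpha = 0.05. reject H0.

rho = 0.7857, p = 0.020815, reject H0 at alpha = 0.05.


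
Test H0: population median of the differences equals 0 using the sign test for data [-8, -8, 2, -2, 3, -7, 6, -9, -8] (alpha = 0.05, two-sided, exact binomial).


Step 1: Discard zero differences. Original n = 9; n_eff = number of nonzero differences = 9.
Nonzero differences (with sign): -8, -8, +2, -2, +3, -7, +6, -9, -8
Step 2: Count signs: positive = 3, negative = 6.
Step 3: Under H0: P(positive) = 0.5, so the number of positives S ~ Bin(9, 0.5).
Step 4: Two-sided exact p-value = sum of Bin(9,0.5) probabilities at or below the observed probability = 0.507812.
Step 5: alpha = 0.05. fail to reject H0.

n_eff = 9, pos = 3, neg = 6, p = 0.507812, fail to reject H0.


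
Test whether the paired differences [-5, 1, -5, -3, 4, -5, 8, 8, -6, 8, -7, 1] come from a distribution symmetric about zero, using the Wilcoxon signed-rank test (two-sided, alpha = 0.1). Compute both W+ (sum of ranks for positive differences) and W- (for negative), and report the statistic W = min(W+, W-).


Step 1: Drop any zero differences (none here) and take |d_i|.
|d| = [5, 1, 5, 3, 4, 5, 8, 8, 6, 8, 7, 1]
Step 2: Midrank |d_i| (ties get averaged ranks).
ranks: |5|->6, |1|->1.5, |5|->6, |3|->3, |4|->4, |5|->6, |8|->11, |8|->11, |6|->8, |8|->11, |7|->9, |1|->1.5
Step 3: Attach original signs; sum ranks with positive sign and with negative sign.
W+ = 1.5 + 4 + 11 + 11 + 11 + 1.5 = 40
W- = 6 + 6 + 3 + 6 + 8 + 9 = 38
(Check: W+ + W- = 78 should equal n(n+1)/2 = 78.)
Step 4: Test statistic W = min(W+, W-) = 38.
Step 5: Ties in |d|, so use the tie-corrected normal approximation.
        E[W] = n(n+1)/4 = 12*13/4 = 39.
        Tie groups: |d|=1 (t=2), |d|=5 (t=3), |d|=8 (t=3); sum(t^3 - t) = 54.
        Var[W] = n(n+1)(2n+1)/24 - sum(t^3-t)/48 = 3900/24 - 54/48 = 161.375.
        z = (W - E[W]) / sqrt(Var[W]) = (38 - 39) / 12.7033 = -0.0787.
        Two-sided p = 2*Phi(z) = 0.937256.
Step 6: alpha = 0.1. fail to reject H0.

W+ = 40, W- = 38, W = min = 38, p = 0.937256, fail to reject H0.


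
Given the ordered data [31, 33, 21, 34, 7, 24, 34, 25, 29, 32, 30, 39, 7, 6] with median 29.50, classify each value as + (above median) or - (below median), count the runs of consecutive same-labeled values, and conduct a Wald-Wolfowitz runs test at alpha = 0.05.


Step 1: Compute median = 29.50; label A = above, B = below.
Labels in order: AABABBABBAAABB  (n_A = 7, n_B = 7)
Step 2: Count runs R = 8.
Step 3: Under H0 (random ordering), E[R] = 2*n_A*n_B/(n_A+n_B) + 1 = 2*7*7/14 + 1 = 8.0000.
        Var[R] = 2*n_A*n_B*(2*n_A*n_B - n_A - n_B) / ((n_A+n_B)^2 * (n_A+n_B-1)) = 8232/2548 = 3.2308.
        SD[R] = 1.7974.
Step 4: R = E[R], so z = 0 with no continuity correction.
Step 5: Two-sided p-value via normal approximation = 2*(1 - Phi(|z|)) = 1.000000.
Step 6: alpha = 0.05. fail to reject H0.

R = 8, z = 0.0000, p = 1.000000, fail to reject H0.


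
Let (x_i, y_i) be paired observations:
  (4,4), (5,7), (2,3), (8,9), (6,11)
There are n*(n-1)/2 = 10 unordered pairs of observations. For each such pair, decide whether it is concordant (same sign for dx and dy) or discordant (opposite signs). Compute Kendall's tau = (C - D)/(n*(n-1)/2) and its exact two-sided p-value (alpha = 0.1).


Step 1: Enumerate the 10 unordered pairs (i,j) with i<j and classify each by sign(x_j-x_i) * sign(y_j-y_i).
  (1,2):dx=+1,dy=+3->C; (1,3):dx=-2,dy=-1->C; (1,4):dx=+4,dy=+5->C; (1,5):dx=+2,dy=+7->C
  (2,3):dx=-3,dy=-4->C; (2,4):dx=+3,dy=+2->C; (2,5):dx=+1,dy=+4->C; (3,4):dx=+6,dy=+6->C
  (3,5):dx=+4,dy=+8->C; (4,5):dx=-2,dy=+2->D
Step 2: C = 9, D = 1, total pairs = 10.
Step 3: tau = (C - D)/(n(n-1)/2) = (9 - 1)/10 = 0.800000.
Step 4: Exact two-sided p-value (enumerate n! = 120 permutations of y under H0): p = 0.083333.
Step 5: alpha = 0.1. reject H0.

tau_b = 0.8000 (C=9, D=1), p = 0.083333, reject H0.


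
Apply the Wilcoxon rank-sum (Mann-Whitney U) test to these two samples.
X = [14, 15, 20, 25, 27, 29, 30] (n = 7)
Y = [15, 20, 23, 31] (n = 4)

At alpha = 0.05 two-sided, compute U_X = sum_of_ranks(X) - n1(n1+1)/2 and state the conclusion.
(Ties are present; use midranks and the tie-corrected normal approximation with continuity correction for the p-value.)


Step 1: Combine and sort all 11 observations; assign midranks.
sorted (value, group): (14,X), (15,X), (15,Y), (20,X), (20,Y), (23,Y), (25,X), (27,X), (29,X), (30,X), (31,Y)
ranks: 14->1, 15->2.5, 15->2.5, 20->4.5, 20->4.5, 23->6, 25->7, 27->8, 29->9, 30->10, 31->11
Step 2: Rank sum for X: R1 = 1 + 2.5 + 4.5 + 7 + 8 + 9 + 10 = 42.
Step 3: U_X = R1 - n1(n1+1)/2 = 42 - 7*8/2 = 42 - 28 = 14.
       U_Y = n1*n2 - U_X = 28 - 14 = 14.
Step 4: Ties are present, so use the tie-corrected normal approximation (with continuity correction) for the p-value.
Step 5: p-value = 1.000000; compare to alpha = 0.05. fail to reject H0.

U_X = 14, p = 1.000000, fail to reject H0 at alpha = 0.05.


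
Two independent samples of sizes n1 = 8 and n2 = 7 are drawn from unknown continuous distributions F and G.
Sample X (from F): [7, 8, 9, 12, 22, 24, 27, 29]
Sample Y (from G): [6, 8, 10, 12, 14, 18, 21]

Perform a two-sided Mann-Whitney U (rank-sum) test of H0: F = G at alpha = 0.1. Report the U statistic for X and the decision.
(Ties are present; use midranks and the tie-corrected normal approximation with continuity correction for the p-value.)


Step 1: Combine and sort all 15 observations; assign midranks.
sorted (value, group): (6,Y), (7,X), (8,X), (8,Y), (9,X), (10,Y), (12,X), (12,Y), (14,Y), (18,Y), (21,Y), (22,X), (24,X), (27,X), (29,X)
ranks: 6->1, 7->2, 8->3.5, 8->3.5, 9->5, 10->6, 12->7.5, 12->7.5, 14->9, 18->10, 21->11, 22->12, 24->13, 27->14, 29->15
Step 2: Rank sum for X: R1 = 2 + 3.5 + 5 + 7.5 + 12 + 13 + 14 + 15 = 72.
Step 3: U_X = R1 - n1(n1+1)/2 = 72 - 8*9/2 = 72 - 36 = 36.
       U_Y = n1*n2 - U_X = 56 - 36 = 20.
Step 4: Ties are present, so use the tie-corrected normal approximation (with continuity correction) for the p-value.
Step 5: p-value = 0.384568; compare to alpha = 0.1. fail to reject H0.

U_X = 36, p = 0.384568, fail to reject H0 at alpha = 0.1.


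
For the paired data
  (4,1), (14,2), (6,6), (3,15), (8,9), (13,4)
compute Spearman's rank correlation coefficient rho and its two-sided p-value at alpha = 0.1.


Step 1: Rank x and y separately (midranks; no ties here).
rank(x): 4->2, 14->6, 6->3, 3->1, 8->4, 13->5
rank(y): 1->1, 2->2, 6->4, 15->6, 9->5, 4->3
Step 2: d_i = R_x(i) - R_y(i); compute d_i^2.
  (2-1)^2=1, (6-2)^2=16, (3-4)^2=1, (1-6)^2=25, (4-5)^2=1, (5-3)^2=4
sum(d^2) = 48.
Step 3: rho = 1 - 6*48 / (6*(6^2 - 1)) = 1 - 288/210 = -0.371429.
Step 4: Under H0, t = rho * sqrt((n-2)/(1-rho^2)) = -0.8001 ~ t(4).
Step 5: Two-sided p-value from the t-distribution with 4 df = 0.468478.
Step 6: alpha = 0.1. fail to reject H0.

rho = -0.3714, p = 0.468478, fail to reject H0 at alpha = 0.1.
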